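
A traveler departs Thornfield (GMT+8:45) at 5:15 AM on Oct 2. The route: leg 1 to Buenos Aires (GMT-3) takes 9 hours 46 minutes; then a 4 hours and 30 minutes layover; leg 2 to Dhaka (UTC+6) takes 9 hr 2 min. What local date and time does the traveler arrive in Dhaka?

Convert departure to UTC: 5:15 AM − 8:45 = 8:30 PM UTC on Oct 1.
Add 9 hours and 46 minutes leg 1 → 6:16 AM UTC (Oct 2).
Add 4 hours 30 minutes layover in Buenos Aires → 10:46 AM UTC.
Add 9 hours 2 minutes leg 2 → 7:48 PM UTC.
Dhaka is UTC+6:00, so local arrival = 7:48 PM + 6:00 = 1:48 AM on Oct 3.

1:48 AM on Oct 3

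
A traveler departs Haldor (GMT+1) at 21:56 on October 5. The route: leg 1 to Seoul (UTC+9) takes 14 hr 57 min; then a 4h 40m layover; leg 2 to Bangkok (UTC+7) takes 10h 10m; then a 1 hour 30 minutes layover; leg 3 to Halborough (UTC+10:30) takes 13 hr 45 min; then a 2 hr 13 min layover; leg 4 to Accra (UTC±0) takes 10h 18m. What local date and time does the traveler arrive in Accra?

Convert departure to UTC: 21:56 − 1:00 = 20:56 UTC on Oct 5.
Add 14 hours and 57 minutes leg 1 → 11:53 UTC (Oct 6).
Add 4 hours 40 minutes layover in Seoul → 16:33 UTC.
Add 10 hours and 10 minutes leg 2 → 02:43 UTC (Oct 7).
Add 1 hour 30 minutes layover in Bangkok → 04:13 UTC.
Add 13 hours 45 minutes leg 3 → 17:58 UTC.
Add 2 hours and 13 minutes layover in Halborough → 20:11 UTC.
Add 10 hours 18 minutes leg 4 → 06:29 UTC (Oct 8).
Accra is UTC+0, so local arrival is the same: 06:29 on Oct 8.

06:29 on October 8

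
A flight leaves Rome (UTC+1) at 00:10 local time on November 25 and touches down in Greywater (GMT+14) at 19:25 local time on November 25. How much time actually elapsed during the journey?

Greywater is 13:00 ahead of Rome.
Clock-face elapsed time (ignoring zones) is 19 hours 15 minutes.
Actual elapsed = 19 hours 15 minutes − 13:00 = 6 hours 15 minutes.

6 hours 15 minutes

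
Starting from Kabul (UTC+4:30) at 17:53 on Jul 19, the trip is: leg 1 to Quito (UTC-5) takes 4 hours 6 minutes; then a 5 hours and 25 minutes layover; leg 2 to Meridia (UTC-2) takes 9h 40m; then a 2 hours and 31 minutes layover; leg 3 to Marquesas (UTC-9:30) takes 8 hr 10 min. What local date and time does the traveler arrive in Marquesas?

09:45 on July 20

Convert departure to UTC: 17:53 − 4:30 = 13:23 UTC on Jul 19.
Add 4 hours and 6 minutes leg 1 → 17:29 UTC.
Add 5 hours and 25 minutes layover in Quito → 22:54 UTC.
Add 9 hours and 40 minutes leg 2 → 08:34 UTC (Jul 20).
Add 2 hours 31 minutes layover in Meridia → 11:05 UTC.
Add 8 hours and 10 minutes leg 3 → 19:15 UTC.
Marquesas is UTC−9:30, so local arrival = 19:15 − 9:30 = 09:45 on Jul 20.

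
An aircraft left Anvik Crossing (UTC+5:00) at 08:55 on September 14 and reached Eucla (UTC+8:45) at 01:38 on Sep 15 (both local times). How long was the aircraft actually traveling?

12 hours 58 minutes

Eucla is 3:45 ahead of Anvik Crossing.
Clock-face elapsed time (ignoring zones) is 16 hours 43 minutes.
Actual elapsed = 16 hours 43 minutes − 3:45 = 12 hours 58 minutes.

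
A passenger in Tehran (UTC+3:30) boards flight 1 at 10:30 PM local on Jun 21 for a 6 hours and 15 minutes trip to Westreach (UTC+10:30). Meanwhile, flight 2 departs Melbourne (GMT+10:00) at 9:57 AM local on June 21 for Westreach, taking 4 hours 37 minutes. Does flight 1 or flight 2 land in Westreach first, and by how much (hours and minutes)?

Flight 1 in UTC: 10:30 PM − 3:30 = 7:00 PM on Jun 21.
+6 hours 15 minutes → arrive 1:15 AM UTC on Jun 22.
Flight 2 in UTC: 9:57 AM − 10:00 = 11:57 PM on Jun 20.
+4 hours 37 minutes → arrive 4:34 AM UTC on Jun 21.
Flight 2 lands earlier by 20 hours 41 minutes.

the second, by 20 hours 41 minutes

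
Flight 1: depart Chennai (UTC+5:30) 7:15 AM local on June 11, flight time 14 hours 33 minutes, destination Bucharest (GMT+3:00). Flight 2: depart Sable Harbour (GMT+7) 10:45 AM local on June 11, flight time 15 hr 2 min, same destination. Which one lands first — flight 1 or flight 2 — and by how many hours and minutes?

the first, by 2 hours 29 minutes

Flight 1 in UTC: 7:15 AM − 5:30 = 1:45 AM on Jun 11.
+14 hours 33 minutes → arrive 4:18 PM UTC on Jun 11.
Flight 2 in UTC: 10:45 AM − 7:00 = 3:45 AM on Jun 11.
+15 hours and 2 minutes → arrive 6:47 PM UTC on Jun 11.
Flight 1 lands earlier by 2 hours 29 minutes.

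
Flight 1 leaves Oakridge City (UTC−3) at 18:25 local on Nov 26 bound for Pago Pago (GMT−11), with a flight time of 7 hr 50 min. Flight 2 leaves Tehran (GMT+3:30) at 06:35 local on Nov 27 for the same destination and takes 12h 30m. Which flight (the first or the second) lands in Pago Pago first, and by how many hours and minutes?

the first, by 10 hours 20 minutes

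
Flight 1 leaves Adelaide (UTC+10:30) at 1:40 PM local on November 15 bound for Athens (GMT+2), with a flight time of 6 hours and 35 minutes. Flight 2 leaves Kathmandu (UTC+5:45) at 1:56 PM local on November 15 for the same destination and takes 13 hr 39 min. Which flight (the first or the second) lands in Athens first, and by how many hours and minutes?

the first, by 12 hours 5 minutes

Flight 1 in UTC: 1:40 PM − 10:30 = 3:10 AM on Nov 15.
+6 hours and 35 minutes → arrive 9:45 AM UTC on Nov 15.
Flight 2 in UTC: 1:56 PM − 5:45 = 8:11 AM on Nov 15.
+13 hours 39 minutes → arrive 9:50 PM UTC on Nov 15.
Flight 1 lands earlier by 12 hours 5 minutes.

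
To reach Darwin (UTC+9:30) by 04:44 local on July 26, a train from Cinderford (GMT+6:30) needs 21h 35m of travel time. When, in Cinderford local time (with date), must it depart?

Target arrival in UTC: 04:44 − 9:30 = 19:14 on Jul 25.
Subtract 21 hours and 35 minutes → departure 21:39 UTC on Jul 24.
Cinderford is UTC+6:30: 21:39 + 6:30 = 04:09 on Jul 25.

04:09 on July 25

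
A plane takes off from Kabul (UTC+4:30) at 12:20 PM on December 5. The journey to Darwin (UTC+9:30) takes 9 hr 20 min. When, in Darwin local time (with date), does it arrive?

2:40 AM on December 6

Convert departure to UTC: 12:20 PM − 4:30 = 7:50 AM UTC on Dec 5.
Add 9 hours 20 minutes travel time → 5:10 PM UTC.
Darwin is UTC+9:30, so local arrival = 5:10 PM + 9:30 = 2:40 AM on Dec 6.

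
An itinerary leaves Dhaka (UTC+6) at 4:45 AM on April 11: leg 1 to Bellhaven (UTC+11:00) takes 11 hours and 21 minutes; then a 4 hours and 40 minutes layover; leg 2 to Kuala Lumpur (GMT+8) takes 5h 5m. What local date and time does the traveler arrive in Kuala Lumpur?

Convert departure to UTC: 4:45 AM − 6:00 = 10:45 PM UTC on Apr 10.
Add 11 hours 21 minutes leg 1 → 10:06 AM UTC (Apr 11).
Add 4 hours 40 minutes layover in Bellhaven → 2:46 PM UTC.
Add 5 hours 5 minutes leg 2 → 7:51 PM UTC.
Kuala Lumpur is UTC+8:00, so local arrival = 7:51 PM + 8:00 = 3:51 AM on Apr 12.

3:51 AM on Apr 12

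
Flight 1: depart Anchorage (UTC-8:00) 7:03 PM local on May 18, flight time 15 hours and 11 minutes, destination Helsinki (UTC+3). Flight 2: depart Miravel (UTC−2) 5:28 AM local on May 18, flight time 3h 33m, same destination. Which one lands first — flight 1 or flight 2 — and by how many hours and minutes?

the second, by 31 hours 13 minutes

Flight 1 in UTC: 7:03 PM + 8:00 = 3:03 AM on May 19.
+15 hours and 11 minutes → arrive 6:14 PM UTC on May 19.
Flight 2 in UTC: 5:28 AM + 2:00 = 7:28 AM on May 18.
+3 hours 33 minutes → arrive 11:01 AM UTC on May 18.
Flight 2 lands earlier by 31 hours 13 minutes.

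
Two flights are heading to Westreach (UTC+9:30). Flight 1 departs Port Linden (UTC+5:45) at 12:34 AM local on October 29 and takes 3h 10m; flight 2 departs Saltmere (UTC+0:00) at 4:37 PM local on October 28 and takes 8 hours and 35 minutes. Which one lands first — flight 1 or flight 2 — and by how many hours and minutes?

the first, by 3 hours 13 minutes

Flight 1 in UTC: 12:34 AM − 5:45 = 6:49 PM on Oct 28.
+3 hours and 10 minutes → arrive 9:59 PM UTC on Oct 28.
Flight 2 departs at 4:37 PM UTC (Oct 28).
+8 hours and 35 minutes → arrive 1:12 AM UTC on Oct 29.
Flight 1 lands earlier by 3 hours 13 minutes.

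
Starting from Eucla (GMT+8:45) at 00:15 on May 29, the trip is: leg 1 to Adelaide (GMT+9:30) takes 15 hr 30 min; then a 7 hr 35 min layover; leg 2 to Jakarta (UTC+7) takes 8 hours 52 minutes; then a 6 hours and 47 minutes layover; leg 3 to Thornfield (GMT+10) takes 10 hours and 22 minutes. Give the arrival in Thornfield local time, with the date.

02:36 on May 31

Convert departure to UTC: 00:15 − 8:45 = 15:30 UTC on May 28.
Add 15 hours and 30 minutes leg 1 → 07:00 UTC (May 29).
Add 7 hours and 35 minutes layover in Adelaide → 14:35 UTC.
Add 8 hours 52 minutes leg 2 → 23:27 UTC.
Add 6 hours and 47 minutes layover in Jakarta → 06:14 UTC (May 30).
Add 10 hours 22 minutes leg 3 → 16:36 UTC.
Thornfield is UTC+10:00, so local arrival = 16:36 + 10:00 = 02:36 on May 31.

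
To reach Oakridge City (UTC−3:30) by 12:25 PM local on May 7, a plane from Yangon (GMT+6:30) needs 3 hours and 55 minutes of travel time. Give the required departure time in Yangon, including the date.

Target arrival in UTC: 12:25 PM + 3:30 = 3:55 PM on May 7.
Subtract 3 hours and 55 minutes → departure 12:00 PM UTC on May 7.
Yangon is UTC+6:30: 12:00 PM + 6:30 = 6:30 PM on May 7.

6:30 PM on May 7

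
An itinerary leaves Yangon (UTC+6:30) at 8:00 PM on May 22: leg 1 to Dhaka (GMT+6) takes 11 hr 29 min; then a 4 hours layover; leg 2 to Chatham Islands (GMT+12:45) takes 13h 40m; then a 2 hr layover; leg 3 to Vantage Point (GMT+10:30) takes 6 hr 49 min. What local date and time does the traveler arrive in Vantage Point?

Convert departure to UTC: 8:00 PM − 6:30 = 1:30 PM UTC on May 22.
Add 11 hours and 29 minutes leg 1 → 12:59 AM UTC (May 23).
Add 4 hours layover in Dhaka → 4:59 AM UTC.
Add 13 hours and 40 minutes leg 2 → 6:39 PM UTC.
Add 2 hours layover in Chatham Islands → 8:39 PM UTC.
Add 6 hours and 49 minutes leg 3 → 3:28 AM UTC (May 24).
Vantage Point is UTC+10:30, so local arrival = 3:28 AM + 10:30 = 1:58 PM on May 24.

1:58 PM on May 24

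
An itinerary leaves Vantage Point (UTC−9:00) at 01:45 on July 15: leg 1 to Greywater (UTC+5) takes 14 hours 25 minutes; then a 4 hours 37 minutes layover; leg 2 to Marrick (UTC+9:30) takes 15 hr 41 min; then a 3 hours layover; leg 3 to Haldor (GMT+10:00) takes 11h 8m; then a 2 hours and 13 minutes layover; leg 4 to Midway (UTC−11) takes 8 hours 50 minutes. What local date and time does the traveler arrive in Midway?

11:39 on July 17

Convert departure to UTC: 01:45 + 9:00 = 10:45 UTC on Jul 15.
Add 14 hours 25 minutes leg 1 → 01:10 UTC (Jul 16).
Add 4 hours 37 minutes layover in Greywater → 05:47 UTC.
Add 15 hours 41 minutes leg 2 → 21:28 UTC.
Add 3 hours layover in Marrick → 00:28 UTC (Jul 17).
Add 11 hours and 8 minutes leg 3 → 11:36 UTC.
Add 2 hours and 13 minutes layover in Haldor → 13:49 UTC.
Add 8 hours 50 minutes leg 4 → 22:39 UTC.
Midway is UTC−11:00, so local arrival = 22:39 − 11:00 = 11:39 on Jul 17.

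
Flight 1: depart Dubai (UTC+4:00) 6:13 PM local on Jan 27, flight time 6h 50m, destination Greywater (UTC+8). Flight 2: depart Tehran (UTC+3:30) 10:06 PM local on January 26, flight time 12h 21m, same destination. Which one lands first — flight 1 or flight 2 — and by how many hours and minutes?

the second, by 14 hours 6 minutes

Flight 1 in UTC: 6:13 PM − 4:00 = 2:13 PM on Jan 27.
+6 hours 50 minutes → arrive 9:03 PM UTC on Jan 27.
Flight 2 in UTC: 10:06 PM − 3:30 = 6:36 PM on Jan 26.
+12 hours 21 minutes → arrive 6:57 AM UTC on Jan 27.
Flight 2 lands earlier by 14 hours 6 minutes.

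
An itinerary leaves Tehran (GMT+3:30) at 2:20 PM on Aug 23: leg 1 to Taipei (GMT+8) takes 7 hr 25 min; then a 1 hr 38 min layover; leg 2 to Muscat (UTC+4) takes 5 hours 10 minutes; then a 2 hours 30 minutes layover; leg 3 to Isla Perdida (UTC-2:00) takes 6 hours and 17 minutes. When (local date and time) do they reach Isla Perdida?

Convert departure to UTC: 2:20 PM − 3:30 = 10:50 AM UTC on Aug 23.
Add 7 hours 25 minutes leg 1 → 6:15 PM UTC.
Add 1 hour 38 minutes layover in Taipei → 7:53 PM UTC.
Add 5 hours 10 minutes leg 2 → 1:03 AM UTC (Aug 24).
Add 2 hours and 30 minutes layover in Muscat → 3:33 AM UTC.
Add 6 hours and 17 minutes leg 3 → 9:50 AM UTC.
Isla Perdida is UTC−2:00, so local arrival = 9:50 AM − 2:00 = 7:50 AM on Aug 24.

7:50 AM on August 24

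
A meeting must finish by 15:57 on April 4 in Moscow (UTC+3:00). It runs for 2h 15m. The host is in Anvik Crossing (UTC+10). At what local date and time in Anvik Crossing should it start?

20:42 on Apr 4

Target end time in UTC: 15:57 − 3:00 = 12:57 on Apr 4.
Subtract 2 hours and 15 minutes → start 10:42 UTC on Apr 4.
Anvik Crossing is UTC+10:00: 10:42 + 10:00 = 20:42 on Apr 4.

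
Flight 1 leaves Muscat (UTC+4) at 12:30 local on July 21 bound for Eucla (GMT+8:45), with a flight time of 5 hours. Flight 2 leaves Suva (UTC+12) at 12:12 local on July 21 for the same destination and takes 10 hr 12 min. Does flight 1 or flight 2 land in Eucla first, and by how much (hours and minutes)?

the second, by 3 hours 6 minutes

Flight 1 in UTC: 12:30 − 4:00 = 08:30 on Jul 21.
+5 hours → arrive 13:30 UTC on Jul 21.
Flight 2 in UTC: 12:12 − 12:00 = 00:12 on Jul 21.
+10 hours and 12 minutes → arrive 10:24 UTC on Jul 21.
Flight 2 lands earlier by 3 hours 6 minutes.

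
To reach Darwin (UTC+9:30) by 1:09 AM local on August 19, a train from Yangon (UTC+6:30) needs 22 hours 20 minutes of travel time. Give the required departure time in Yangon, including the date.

11:49 PM on August 17

Target arrival in UTC: 1:09 AM − 9:30 = 3:39 PM on Aug 18.
Subtract 22 hours and 20 minutes → departure 5:19 PM UTC on Aug 17.
Yangon is UTC+6:30: 5:19 PM + 6:30 = 11:49 PM on Aug 17.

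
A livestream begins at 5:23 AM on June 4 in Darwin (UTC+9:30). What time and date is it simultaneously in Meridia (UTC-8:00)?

11:53 AM on Jun 3

Meridia is 17:30 behind Darwin.
Shift by the zone difference: 5:23 AM − 17:30 = 11:53 AM on Jun 3 in Meridia.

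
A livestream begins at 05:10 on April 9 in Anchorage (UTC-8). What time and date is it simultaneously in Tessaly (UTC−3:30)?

09:40 on Apr 9

In UTC: 05:10 + 8:00 = 13:10 on Apr 9.
Tessaly is UTC−3:30: 13:10 − 3:30 = 09:40 on Apr 9.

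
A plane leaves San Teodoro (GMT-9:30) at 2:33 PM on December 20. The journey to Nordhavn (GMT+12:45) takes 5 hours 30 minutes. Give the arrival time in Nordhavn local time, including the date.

Convert departure to UTC: 2:33 PM + 9:30 = 12:03 AM UTC on Dec 21.
Add 5 hours 30 minutes travel time → 5:33 AM UTC.
Nordhavn is UTC+12:45, so local arrival = 5:33 AM + 12:45 = 6:18 PM on Dec 21.

6:18 PM on December 21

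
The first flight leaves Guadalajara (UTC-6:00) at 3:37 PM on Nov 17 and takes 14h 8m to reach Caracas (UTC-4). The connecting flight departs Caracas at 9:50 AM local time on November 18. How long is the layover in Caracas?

Convert departure to UTC: 3:37 PM + 6:00 = 9:37 PM UTC on Nov 17.
Add 14 hours and 8 minutes flight time → 11:45 AM UTC (Nov 18).
Caracas is UTC−4:00, so local arrival = 11:45 AM − 4:00 = 7:45 AM on Nov 18.
Layover = 9:50 AM − 7:45 AM = 2 hours 5 minutes.

2 hours 5 minutes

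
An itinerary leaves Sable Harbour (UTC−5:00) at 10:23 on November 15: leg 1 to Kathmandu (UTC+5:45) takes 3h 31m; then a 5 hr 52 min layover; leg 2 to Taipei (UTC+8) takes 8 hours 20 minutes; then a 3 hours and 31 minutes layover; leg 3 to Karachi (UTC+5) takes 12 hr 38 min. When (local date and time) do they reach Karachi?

Convert departure to UTC: 10:23 + 5:00 = 15:23 UTC on Nov 15.
Add 3 hours and 31 minutes leg 1 → 18:54 UTC.
Add 5 hours and 52 minutes layover in Kathmandu → 00:46 UTC (Nov 16).
Add 8 hours 20 minutes leg 2 → 09:06 UTC.
Add 3 hours and 31 minutes layover in Taipei → 12:37 UTC.
Add 12 hours and 38 minutes leg 3 → 01:15 UTC (Nov 17).
Karachi is UTC+5:00, so local arrival = 01:15 + 5:00 = 06:15 on Nov 17.

06:15 on November 17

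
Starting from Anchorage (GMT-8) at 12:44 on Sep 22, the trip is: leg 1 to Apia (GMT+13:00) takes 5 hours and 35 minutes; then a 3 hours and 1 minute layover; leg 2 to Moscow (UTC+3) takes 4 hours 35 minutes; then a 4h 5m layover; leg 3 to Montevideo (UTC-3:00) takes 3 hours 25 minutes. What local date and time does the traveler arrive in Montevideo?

14:25 on September 23

Convert departure to UTC: 12:44 + 8:00 = 20:44 UTC on Sep 22.
Add 5 hours 35 minutes leg 1 → 02:19 UTC (Sep 23).
Add 3 hours 1 minute layover in Apia → 05:20 UTC.
Add 4 hours 35 minutes leg 2 → 09:55 UTC.
Add 4 hours and 5 minutes layover in Moscow → 14:00 UTC.
Add 3 hours and 25 minutes leg 3 → 17:25 UTC.
Montevideo is UTC−3:00, so local arrival = 17:25 − 3:00 = 14:25 on Sep 23.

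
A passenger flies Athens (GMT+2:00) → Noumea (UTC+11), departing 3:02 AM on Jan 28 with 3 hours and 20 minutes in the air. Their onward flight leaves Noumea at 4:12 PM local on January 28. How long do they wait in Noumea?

Convert departure to UTC: 3:02 AM − 2:00 = 1:02 AM UTC on Jan 28.
Add 3 hours and 20 minutes flight time → 4:22 AM UTC.
Noumea is UTC+11:00, so local arrival = 4:22 AM + 11:00 = 3:22 PM on Jan 28.
Layover = 4:12 PM − 3:22 PM = 50 minutes.

50 minutes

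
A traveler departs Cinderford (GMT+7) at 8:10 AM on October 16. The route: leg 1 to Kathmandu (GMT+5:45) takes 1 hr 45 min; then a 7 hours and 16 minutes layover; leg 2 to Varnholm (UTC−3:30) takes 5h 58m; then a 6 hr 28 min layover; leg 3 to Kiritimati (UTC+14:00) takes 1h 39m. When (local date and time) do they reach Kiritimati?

Convert departure to UTC: 8:10 AM − 7:00 = 1:10 AM UTC on Oct 16.
Add 1 hour 45 minutes leg 1 → 2:55 AM UTC.
Add 7 hours 16 minutes layover in Kathmandu → 10:11 AM UTC.
Add 5 hours 58 minutes leg 2 → 4:09 PM UTC.
Add 6 hours and 28 minutes layover in Varnholm → 10:37 PM UTC.
Add 1 hour and 39 minutes leg 3 → 12:16 AM UTC (Oct 17).
Kiritimati is UTC+14:00, so local arrival = 12:16 AM + 14:00 = 2:16 PM on Oct 17.

2:16 PM on October 17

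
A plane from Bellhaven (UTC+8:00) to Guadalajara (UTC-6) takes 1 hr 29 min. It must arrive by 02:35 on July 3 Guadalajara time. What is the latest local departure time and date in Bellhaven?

15:06 on Jul 3

Target arrival in UTC: 02:35 + 6:00 = 08:35 on Jul 3.
Subtract 1 hour 29 minutes → departure 07:06 UTC on Jul 3.
Bellhaven is UTC+8:00: 07:06 + 8:00 = 15:06 on Jul 3.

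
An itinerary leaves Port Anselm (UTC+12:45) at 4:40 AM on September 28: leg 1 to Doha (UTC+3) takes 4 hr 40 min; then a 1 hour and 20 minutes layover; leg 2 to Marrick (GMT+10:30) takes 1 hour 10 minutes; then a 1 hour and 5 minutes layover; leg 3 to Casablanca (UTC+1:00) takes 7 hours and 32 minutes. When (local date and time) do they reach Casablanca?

8:42 AM on Sep 28

Convert departure to UTC: 4:40 AM − 12:45 = 3:55 PM UTC on Sep 27.
Add 4 hours 40 minutes leg 1 → 8:35 PM UTC.
Add 1 hour 20 minutes layover in Doha → 9:55 PM UTC.
Add 1 hour 10 minutes leg 2 → 11:05 PM UTC.
Add 1 hour and 5 minutes layover in Marrick → 12:10 AM UTC (Sep 28).
Add 7 hours and 32 minutes leg 3 → 7:42 AM UTC.
Casablanca is UTC+1:00, so local arrival = 7:42 AM + 1:00 = 8:42 AM on Sep 28.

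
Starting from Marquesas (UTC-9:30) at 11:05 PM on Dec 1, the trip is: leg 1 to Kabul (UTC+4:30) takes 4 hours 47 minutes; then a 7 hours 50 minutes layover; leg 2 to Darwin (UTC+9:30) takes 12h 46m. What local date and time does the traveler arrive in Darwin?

7:28 PM on Dec 3

Convert departure to UTC: 11:05 PM + 9:30 = 8:35 AM UTC on Dec 2.
Add 4 hours 47 minutes leg 1 → 1:22 PM UTC.
Add 7 hours and 50 minutes layover in Kabul → 9:12 PM UTC.
Add 12 hours 46 minutes leg 2 → 9:58 AM UTC (Dec 3).
Darwin is UTC+9:30, so local arrival = 9:58 AM + 9:30 = 7:28 PM on Dec 3.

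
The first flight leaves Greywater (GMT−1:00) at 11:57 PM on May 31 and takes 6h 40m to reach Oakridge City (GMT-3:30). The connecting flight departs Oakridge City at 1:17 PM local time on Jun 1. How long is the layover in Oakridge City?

9 hours 10 minutes

Convert departure to UTC: 11:57 PM + 1:00 = 12:57 AM UTC on Jun 1.
Add 6 hours and 40 minutes flight time → 7:37 AM UTC.
Oakridge City is UTC−3:30, so local arrival = 7:37 AM − 3:30 = 4:07 AM on Jun 1.
Layover = 1:17 PM − 4:07 AM = 9 hours 10 minutes.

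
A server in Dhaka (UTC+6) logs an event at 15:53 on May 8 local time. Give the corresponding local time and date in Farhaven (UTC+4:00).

13:53 on May 8

In UTC: 15:53 − 6:00 = 09:53 on May 8.
Farhaven is UTC+4:00: 09:53 + 4:00 = 13:53 on May 8.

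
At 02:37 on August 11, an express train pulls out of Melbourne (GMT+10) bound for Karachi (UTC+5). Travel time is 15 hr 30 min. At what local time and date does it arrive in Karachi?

Convert departure to UTC: 02:37 − 10:00 = 16:37 UTC on Aug 10.
Add 15 hours 30 minutes travel time → 08:07 UTC (Aug 11).
Karachi is UTC+5:00, so local arrival = 08:07 + 5:00 = 13:07 on Aug 11.

13:07 on Aug 11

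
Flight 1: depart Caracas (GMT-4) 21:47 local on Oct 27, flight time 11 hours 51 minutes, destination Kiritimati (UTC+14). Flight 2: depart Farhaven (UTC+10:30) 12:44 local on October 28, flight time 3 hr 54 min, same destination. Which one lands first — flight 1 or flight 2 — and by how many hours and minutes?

the second, by 7 hours 30 minutes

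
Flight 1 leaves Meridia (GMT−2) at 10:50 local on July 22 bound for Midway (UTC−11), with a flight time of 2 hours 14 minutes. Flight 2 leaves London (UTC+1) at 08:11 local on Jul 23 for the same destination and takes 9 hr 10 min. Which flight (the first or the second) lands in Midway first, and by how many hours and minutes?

Flight 1 in UTC: 10:50 + 2:00 = 12:50 on Jul 22.
+2 hours 14 minutes → arrive 15:04 UTC on Jul 22.
Flight 2 in UTC: 08:11 − 1:00 = 07:11 on Jul 23.
+9 hours 10 minutes → arrive 16:21 UTC on Jul 23.
Flight 1 lands earlier by 25 hours 17 minutes.

the first, by 25 hours 17 minutes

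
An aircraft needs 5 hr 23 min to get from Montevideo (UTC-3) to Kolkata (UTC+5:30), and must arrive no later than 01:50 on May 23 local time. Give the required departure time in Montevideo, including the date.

11:57 on May 22

Target arrival in UTC: 01:50 − 5:30 = 20:20 on May 22.
Subtract 5 hours 23 minutes → departure 14:57 UTC on May 22.
Montevideo is UTC−3:00: 14:57 − 3:00 = 11:57 on May 22.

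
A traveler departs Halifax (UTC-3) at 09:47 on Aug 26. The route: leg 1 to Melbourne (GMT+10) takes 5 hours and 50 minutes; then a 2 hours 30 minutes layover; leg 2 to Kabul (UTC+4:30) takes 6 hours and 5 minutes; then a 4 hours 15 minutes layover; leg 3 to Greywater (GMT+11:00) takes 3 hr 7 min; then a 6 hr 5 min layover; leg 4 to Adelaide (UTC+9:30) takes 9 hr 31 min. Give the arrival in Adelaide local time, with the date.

11:40 on August 28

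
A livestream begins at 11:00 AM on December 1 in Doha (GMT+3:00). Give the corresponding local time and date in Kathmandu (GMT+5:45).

Kathmandu is 2:45 ahead of Doha.
Shift by the zone difference: 11:00 AM + 2:45 = 1:45 PM on Dec 1 in Kathmandu.

1:45 PM on December 1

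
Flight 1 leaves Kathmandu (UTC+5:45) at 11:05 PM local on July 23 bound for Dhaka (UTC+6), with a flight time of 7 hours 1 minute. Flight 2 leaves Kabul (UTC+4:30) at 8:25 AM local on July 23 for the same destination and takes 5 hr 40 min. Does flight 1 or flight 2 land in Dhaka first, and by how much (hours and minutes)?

the second, by 14 hours 46 minutes

Flight 1 in UTC: 11:05 PM − 5:45 = 5:20 PM on Jul 23.
+7 hours 1 minute → arrive 12:21 AM UTC on Jul 24.
Flight 2 in UTC: 8:25 AM − 4:30 = 3:55 AM on Jul 23.
+5 hours 40 minutes → arrive 9:35 AM UTC on Jul 23.
Flight 2 lands earlier by 14 hours 46 minutes.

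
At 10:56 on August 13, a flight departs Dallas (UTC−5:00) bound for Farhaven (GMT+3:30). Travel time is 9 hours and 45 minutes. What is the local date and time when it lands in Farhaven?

05:11 on Aug 14

Convert departure to UTC: 10:56 + 5:00 = 15:56 UTC on Aug 13.
Add 9 hours 45 minutes travel time → 01:41 UTC (Aug 14).
Farhaven is UTC+3:30, so local arrival = 01:41 + 3:30 = 05:11 on Aug 14.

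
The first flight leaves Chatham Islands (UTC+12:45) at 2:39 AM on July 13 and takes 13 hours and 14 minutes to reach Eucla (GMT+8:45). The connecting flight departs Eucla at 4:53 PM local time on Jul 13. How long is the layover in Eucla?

5 hours

Convert departure to UTC: 2:39 AM − 12:45 = 1:54 PM UTC on Jul 12.
Add 13 hours and 14 minutes flight time → 3:08 AM UTC (Jul 13).
Eucla is UTC+8:45, so local arrival = 3:08 AM + 8:45 = 11:53 AM on Jul 13.
Layover = 4:53 PM − 11:53 AM = 5 hours.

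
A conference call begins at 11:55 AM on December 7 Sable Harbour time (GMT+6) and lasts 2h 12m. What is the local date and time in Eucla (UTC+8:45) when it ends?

Eucla is 2:45 ahead of Sable Harbour.
After 2 hours and 12 minutes it is 2:07 PM in Sable Harbour.
Shift by the zone difference: 2:07 PM + 2:45 = 4:52 PM on Dec 7 in Eucla.

4:52 PM on Dec 7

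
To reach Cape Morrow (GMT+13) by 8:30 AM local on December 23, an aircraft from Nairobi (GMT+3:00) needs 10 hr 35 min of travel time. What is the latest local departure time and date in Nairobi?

Target arrival in UTC: 8:30 AM − 13:00 = 7:30 PM on Dec 22.
Subtract 10 hours 35 minutes → departure 8:55 AM UTC on Dec 22.
Nairobi is UTC+3:00: 8:55 AM + 3:00 = 11:55 AM on Dec 22.

11:55 AM on December 22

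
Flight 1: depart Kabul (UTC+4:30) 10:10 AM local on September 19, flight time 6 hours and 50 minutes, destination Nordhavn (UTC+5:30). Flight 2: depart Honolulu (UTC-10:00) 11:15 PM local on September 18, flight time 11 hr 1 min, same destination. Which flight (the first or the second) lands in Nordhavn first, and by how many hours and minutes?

the first, by 7 hours 46 minutes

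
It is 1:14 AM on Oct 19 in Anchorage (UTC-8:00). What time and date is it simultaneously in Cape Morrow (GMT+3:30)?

12:44 PM on October 19

Cape Morrow is 11:30 ahead of Anchorage.
Shift by the zone difference: 1:14 AM + 11:30 = 12:44 PM on Oct 19 in Cape Morrow.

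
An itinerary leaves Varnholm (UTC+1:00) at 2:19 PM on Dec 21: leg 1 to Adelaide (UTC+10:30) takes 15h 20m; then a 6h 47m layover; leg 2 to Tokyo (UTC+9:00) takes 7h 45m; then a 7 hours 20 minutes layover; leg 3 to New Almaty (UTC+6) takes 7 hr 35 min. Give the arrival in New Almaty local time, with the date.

4:06 PM on December 23

Convert departure to UTC: 2:19 PM − 1:00 = 1:19 PM UTC on Dec 21.
Add 15 hours 20 minutes leg 1 → 4:39 AM UTC (Dec 22).
Add 6 hours 47 minutes layover in Adelaide → 11:26 AM UTC.
Add 7 hours and 45 minutes leg 2 → 7:11 PM UTC.
Add 7 hours and 20 minutes layover in Tokyo → 2:31 AM UTC (Dec 23).
Add 7 hours 35 minutes leg 3 → 10:06 AM UTC.
New Almaty is UTC+6:00, so local arrival = 10:06 AM + 6:00 = 4:06 PM on Dec 23.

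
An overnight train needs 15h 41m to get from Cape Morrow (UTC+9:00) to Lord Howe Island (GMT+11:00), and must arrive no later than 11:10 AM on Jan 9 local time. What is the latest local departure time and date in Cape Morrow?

5:29 PM on January 8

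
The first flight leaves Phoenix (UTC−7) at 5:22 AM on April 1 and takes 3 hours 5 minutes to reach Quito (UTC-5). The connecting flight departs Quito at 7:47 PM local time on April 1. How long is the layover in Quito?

Convert departure to UTC: 5:22 AM + 7:00 = 12:22 PM UTC on Apr 1.
Add 3 hours 5 minutes flight time → 3:27 PM UTC.
Quito is UTC−5:00, so local arrival = 3:27 PM − 5:00 = 10:27 AM on Apr 1.
Layover = 7:47 PM − 10:27 AM = 9 hours 20 minutes.

9 hours 20 minutes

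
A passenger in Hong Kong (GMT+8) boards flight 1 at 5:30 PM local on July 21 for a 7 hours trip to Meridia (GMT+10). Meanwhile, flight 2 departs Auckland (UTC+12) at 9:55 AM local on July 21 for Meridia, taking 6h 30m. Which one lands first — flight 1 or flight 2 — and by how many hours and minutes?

the second, by 12 hours 5 minutes

Flight 1 in UTC: 5:30 PM − 8:00 = 9:30 AM on Jul 21.
+7 hours → arrive 4:30 PM UTC on Jul 21.
Flight 2 in UTC: 9:55 AM − 12:00 = 9:55 PM on Jul 20.
+6 hours and 30 minutes → arrive 4:25 AM UTC on Jul 21.
Flight 2 lands earlier by 12 hours 5 minutes.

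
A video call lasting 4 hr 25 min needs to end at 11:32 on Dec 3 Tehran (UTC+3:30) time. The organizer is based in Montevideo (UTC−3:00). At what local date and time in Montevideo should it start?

00:37 on Dec 3

Target end time in UTC: 11:32 − 3:30 = 08:02 on Dec 3.
Subtract 4 hours and 25 minutes → start 03:37 UTC on Dec 3.
Montevideo is UTC−3:00: 03:37 − 3:00 = 00:37 on Dec 3.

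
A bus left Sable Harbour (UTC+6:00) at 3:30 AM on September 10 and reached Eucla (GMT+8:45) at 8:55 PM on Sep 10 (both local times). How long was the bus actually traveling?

14 hours 40 minutes

Departure in UTC: 3:30 AM − 6:00 = 9:30 PM on Sep 9.
Arrival in UTC: 8:55 PM − 8:45 = 12:10 PM on Sep 10.
Elapsed = 12:10 PM − 9:30 PM (+1 day) = 14 hours 40 minutes.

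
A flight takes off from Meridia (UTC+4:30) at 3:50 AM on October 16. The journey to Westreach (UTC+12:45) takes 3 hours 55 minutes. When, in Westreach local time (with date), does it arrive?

Westreach is 8:15 ahead of Meridia.
After 3 hours 55 minutes it is 7:45 AM in Meridia.
Shift by the zone difference: 7:45 AM + 8:15 = 4:00 PM on Oct 16 in Westreach.

4:00 PM on October 16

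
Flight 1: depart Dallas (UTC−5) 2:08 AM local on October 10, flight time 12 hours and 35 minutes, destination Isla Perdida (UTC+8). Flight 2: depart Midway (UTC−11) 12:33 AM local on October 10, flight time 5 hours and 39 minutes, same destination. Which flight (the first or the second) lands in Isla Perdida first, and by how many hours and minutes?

Flight 1 in UTC: 2:08 AM + 5:00 = 7:08 AM on Oct 10.
+12 hours 35 minutes → arrive 7:43 PM UTC on Oct 10.
Flight 2 in UTC: 12:33 AM + 11:00 = 11:33 AM on Oct 10.
+5 hours 39 minutes → arrive 5:12 PM UTC on Oct 10.
Flight 2 lands earlier by 2 hours 31 minutes.

the second, by 2 hours 31 minutes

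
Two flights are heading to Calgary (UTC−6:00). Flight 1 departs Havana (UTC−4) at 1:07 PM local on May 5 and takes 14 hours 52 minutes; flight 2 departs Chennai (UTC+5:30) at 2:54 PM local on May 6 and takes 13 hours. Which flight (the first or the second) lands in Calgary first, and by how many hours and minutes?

Flight 1 in UTC: 1:07 PM + 4:00 = 5:07 PM on May 5.
+14 hours 52 minutes → arrive 7:59 AM UTC on May 6.
Flight 2 in UTC: 2:54 PM − 5:30 = 9:24 AM on May 6.
+13 hours → arrive 10:24 PM UTC on May 6.
Flight 1 lands earlier by 14 hours 25 minutes.

the first, by 14 hours 25 minutes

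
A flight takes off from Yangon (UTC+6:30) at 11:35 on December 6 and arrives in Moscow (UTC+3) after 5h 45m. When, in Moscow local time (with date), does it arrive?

13:50 on December 6

Moscow is 3:30 behind Yangon.
After 5 hours 45 minutes it is 17:20 in Yangon.
Shift by the zone difference: 17:20 − 3:30 = 13:50 on Dec 6 in Moscow.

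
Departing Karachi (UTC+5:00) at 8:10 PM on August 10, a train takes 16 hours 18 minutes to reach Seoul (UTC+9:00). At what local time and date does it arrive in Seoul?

Convert departure to UTC: 8:10 PM − 5:00 = 3:10 PM UTC on Aug 10.
Add 16 hours 18 minutes travel time → 7:28 AM UTC (Aug 11).
Seoul is UTC+9:00, so local arrival = 7:28 AM + 9:00 = 4:28 PM on Aug 11.

4:28 PM on August 11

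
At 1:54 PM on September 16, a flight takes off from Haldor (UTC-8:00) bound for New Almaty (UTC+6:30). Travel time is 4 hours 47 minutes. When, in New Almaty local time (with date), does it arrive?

9:11 AM on September 17

Convert departure to UTC: 1:54 PM + 8:00 = 9:54 PM UTC on Sep 16.
Add 4 hours 47 minutes travel time → 2:41 AM UTC (Sep 17).
New Almaty is UTC+6:30, so local arrival = 2:41 AM + 6:30 = 9:11 AM on Sep 17.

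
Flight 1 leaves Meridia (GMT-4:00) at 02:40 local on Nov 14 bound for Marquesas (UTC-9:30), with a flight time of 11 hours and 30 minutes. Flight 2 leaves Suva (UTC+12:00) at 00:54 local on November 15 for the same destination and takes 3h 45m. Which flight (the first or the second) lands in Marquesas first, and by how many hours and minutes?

the second, by 1 hour 31 minutes

Flight 1 in UTC: 02:40 + 4:00 = 06:40 on Nov 14.
+11 hours and 30 minutes → arrive 18:10 UTC on Nov 14.
Flight 2 in UTC: 00:54 − 12:00 = 12:54 on Nov 14.
+3 hours 45 minutes → arrive 16:39 UTC on Nov 14.
Flight 2 lands earlier by 1 hour 31 minutes.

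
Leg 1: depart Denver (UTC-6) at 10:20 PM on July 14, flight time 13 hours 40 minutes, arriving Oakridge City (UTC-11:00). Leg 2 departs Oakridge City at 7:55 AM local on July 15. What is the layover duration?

55 minutes

Convert departure to UTC: 10:20 PM + 6:00 = 4:20 AM UTC on Jul 15.
Add 13 hours and 40 minutes flight time → 6:00 PM UTC.
Oakridge City is UTC−11:00, so local arrival = 6:00 PM − 11:00 = 7:00 AM on Jul 15.
Layover = 7:55 AM − 7:00 AM = 55 minutes.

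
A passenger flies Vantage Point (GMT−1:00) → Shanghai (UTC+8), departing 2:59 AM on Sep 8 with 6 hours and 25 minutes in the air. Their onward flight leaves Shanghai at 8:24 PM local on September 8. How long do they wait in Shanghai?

2 hours

Convert departure to UTC: 2:59 AM + 1:00 = 3:59 AM UTC on Sep 8.
Add 6 hours and 25 minutes flight time → 10:24 AM UTC.
Shanghai is UTC+8:00, so local arrival = 10:24 AM + 8:00 = 6:24 PM on Sep 8.
Layover = 8:24 PM − 6:24 PM = 2 hours.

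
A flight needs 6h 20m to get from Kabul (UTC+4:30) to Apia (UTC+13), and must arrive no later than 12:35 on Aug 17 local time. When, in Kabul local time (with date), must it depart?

21:45 on August 16

Target arrival in UTC: 12:35 − 13:00 = 23:35 on Aug 16.
Subtract 6 hours and 20 minutes → departure 17:15 UTC on Aug 16.
Kabul is UTC+4:30: 17:15 + 4:30 = 21:45 on Aug 16.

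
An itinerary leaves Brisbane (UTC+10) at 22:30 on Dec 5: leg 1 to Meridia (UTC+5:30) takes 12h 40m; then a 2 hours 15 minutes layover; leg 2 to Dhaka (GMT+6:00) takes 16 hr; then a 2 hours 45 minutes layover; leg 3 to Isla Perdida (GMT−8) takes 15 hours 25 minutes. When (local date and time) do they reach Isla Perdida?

05:35 on December 7

Convert departure to UTC: 22:30 − 10:00 = 12:30 UTC on Dec 5.
Add 12 hours and 40 minutes leg 1 → 01:10 UTC (Dec 6).
Add 2 hours and 15 minutes layover in Meridia → 03:25 UTC.
Add 16 hours leg 2 → 19:25 UTC.
Add 2 hours 45 minutes layover in Dhaka → 22:10 UTC.
Add 15 hours and 25 minutes leg 3 → 13:35 UTC (Dec 7).
Isla Perdida is UTC−8:00, so local arrival = 13:35 − 8:00 = 05:35 on Dec 7.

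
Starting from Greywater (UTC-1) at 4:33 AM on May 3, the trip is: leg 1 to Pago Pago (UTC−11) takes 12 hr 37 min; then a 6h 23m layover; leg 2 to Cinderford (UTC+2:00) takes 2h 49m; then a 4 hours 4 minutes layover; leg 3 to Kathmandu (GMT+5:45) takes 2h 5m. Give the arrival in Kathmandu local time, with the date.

Convert departure to UTC: 4:33 AM + 1:00 = 5:33 AM UTC on May 3.
Add 12 hours and 37 minutes leg 1 → 6:10 PM UTC.
Add 6 hours and 23 minutes layover in Pago Pago → 12:33 AM UTC (May 4).
Add 2 hours and 49 minutes leg 2 → 3:22 AM UTC.
Add 4 hours and 4 minutes layover in Cinderford → 7:26 AM UTC.
Add 2 hours and 5 minutes leg 3 → 9:31 AM UTC.
Kathmandu is UTC+5:45, so local arrival = 9:31 AM + 5:45 = 3:16 PM on May 4.

3:16 PM on May 4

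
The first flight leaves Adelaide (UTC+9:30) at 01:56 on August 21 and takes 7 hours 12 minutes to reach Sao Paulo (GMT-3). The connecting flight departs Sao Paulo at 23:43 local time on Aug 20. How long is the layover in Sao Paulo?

3 hours 5 minutes

Convert departure to UTC: 01:56 − 9:30 = 16:26 UTC on Aug 20.
Add 7 hours and 12 minutes flight time → 23:38 UTC.
Sao Paulo is UTC−3:00, so local arrival = 23:38 − 3:00 = 20:38 on Aug 20.
Layover = 23:43 − 20:38 = 3 hours 5 minutes.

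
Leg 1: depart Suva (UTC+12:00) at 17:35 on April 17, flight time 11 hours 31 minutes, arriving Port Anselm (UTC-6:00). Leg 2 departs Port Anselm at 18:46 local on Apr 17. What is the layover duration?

Convert departure to UTC: 17:35 − 12:00 = 05:35 UTC on Apr 17.
Add 11 hours 31 minutes flight time → 17:06 UTC.
Port Anselm is UTC−6:00, so local arrival = 17:06 − 6:00 = 11:06 on Apr 17.
Layover = 18:46 − 11:06 = 7 hours 40 minutes.

7 hours 40 minutes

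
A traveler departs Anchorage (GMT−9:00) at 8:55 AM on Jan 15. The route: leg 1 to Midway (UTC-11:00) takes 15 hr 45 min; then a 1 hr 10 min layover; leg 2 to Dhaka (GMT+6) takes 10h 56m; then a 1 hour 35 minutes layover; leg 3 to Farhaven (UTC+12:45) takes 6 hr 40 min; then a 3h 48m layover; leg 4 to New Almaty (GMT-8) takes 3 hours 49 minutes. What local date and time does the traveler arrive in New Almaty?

Convert departure to UTC: 8:55 AM + 9:00 = 5:55 PM UTC on Jan 15.
Add 15 hours and 45 minutes leg 1 → 9:40 AM UTC (Jan 16).
Add 1 hour and 10 minutes layover in Midway → 10:50 AM UTC.
Add 10 hours 56 minutes leg 2 → 9:46 PM UTC.
Add 1 hour and 35 minutes layover in Dhaka → 11:21 PM UTC.
Add 6 hours and 40 minutes leg 3 → 6:01 AM UTC (Jan 17).
Add 3 hours and 48 minutes layover in Farhaven → 9:49 AM UTC.
Add 3 hours and 49 minutes leg 4 → 1:38 PM UTC.
New Almaty is UTC−8:00, so local arrival = 1:38 PM − 8:00 = 5:38 AM on Jan 17.

5:38 AM on Jan 17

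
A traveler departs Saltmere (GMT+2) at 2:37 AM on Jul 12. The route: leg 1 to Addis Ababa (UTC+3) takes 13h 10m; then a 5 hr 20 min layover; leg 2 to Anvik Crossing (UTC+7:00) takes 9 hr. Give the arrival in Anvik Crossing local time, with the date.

11:07 AM on Jul 13

Convert departure to UTC: 2:37 AM − 2:00 = 12:37 AM UTC on Jul 12.
Add 13 hours 10 minutes leg 1 → 1:47 PM UTC.
Add 5 hours 20 minutes layover in Addis Ababa → 7:07 PM UTC.
Add 9 hours leg 2 → 4:07 AM UTC (Jul 13).
Anvik Crossing is UTC+7:00, so local arrival = 4:07 AM + 7:00 = 11:07 AM on Jul 13.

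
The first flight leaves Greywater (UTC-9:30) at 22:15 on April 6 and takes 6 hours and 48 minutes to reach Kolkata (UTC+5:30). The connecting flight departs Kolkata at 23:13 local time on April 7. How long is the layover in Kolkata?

Convert departure to UTC: 22:15 + 9:30 = 07:45 UTC on Apr 7.
Add 6 hours and 48 minutes flight time → 14:33 UTC.
Kolkata is UTC+5:30, so local arrival = 14:33 + 5:30 = 20:03 on Apr 7.
Layover = 23:13 − 20:03 = 3 hours 10 minutes.

3 hours 10 minutes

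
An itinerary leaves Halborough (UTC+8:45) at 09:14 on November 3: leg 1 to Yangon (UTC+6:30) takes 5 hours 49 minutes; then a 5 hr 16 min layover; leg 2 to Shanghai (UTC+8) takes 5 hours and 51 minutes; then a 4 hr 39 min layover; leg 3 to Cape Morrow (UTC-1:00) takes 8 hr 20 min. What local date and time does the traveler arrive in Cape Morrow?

Convert departure to UTC: 09:14 − 8:45 = 00:29 UTC on Nov 3.
Add 5 hours 49 minutes leg 1 → 06:18 UTC.
Add 5 hours 16 minutes layover in Yangon → 11:34 UTC.
Add 5 hours 51 minutes leg 2 → 17:25 UTC.
Add 4 hours 39 minutes layover in Shanghai → 22:04 UTC.
Add 8 hours and 20 minutes leg 3 → 06:24 UTC (Nov 4).
Cape Morrow is UTC−1:00, so local arrival = 06:24 − 1:00 = 05:24 on Nov 4.

05:24 on November 4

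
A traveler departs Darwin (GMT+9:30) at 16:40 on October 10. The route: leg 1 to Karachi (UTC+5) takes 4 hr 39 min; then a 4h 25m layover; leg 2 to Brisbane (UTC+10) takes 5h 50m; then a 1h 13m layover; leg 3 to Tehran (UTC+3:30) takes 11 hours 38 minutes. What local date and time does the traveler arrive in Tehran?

14:25 on October 11

Convert departure to UTC: 16:40 − 9:30 = 07:10 UTC on Oct 10.
Add 4 hours and 39 minutes leg 1 → 11:49 UTC.
Add 4 hours and 25 minutes layover in Karachi → 16:14 UTC.
Add 5 hours and 50 minutes leg 2 → 22:04 UTC.
Add 1 hour and 13 minutes layover in Brisbane → 23:17 UTC.
Add 11 hours and 38 minutes leg 3 → 10:55 UTC (Oct 11).
Tehran is UTC+3:30, so local arrival = 10:55 + 3:30 = 14:25 on Oct 11.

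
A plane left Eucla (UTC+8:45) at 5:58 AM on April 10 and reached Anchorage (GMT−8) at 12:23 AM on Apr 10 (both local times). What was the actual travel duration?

Anchorage is 16:45 behind Eucla.
Clock-face elapsed time (ignoring zones) is −5 hours 35 minutes.
Actual elapsed = −5 hours 35 minutes + 16:45 = 11 hours 10 minutes.

11 hours 10 minutes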